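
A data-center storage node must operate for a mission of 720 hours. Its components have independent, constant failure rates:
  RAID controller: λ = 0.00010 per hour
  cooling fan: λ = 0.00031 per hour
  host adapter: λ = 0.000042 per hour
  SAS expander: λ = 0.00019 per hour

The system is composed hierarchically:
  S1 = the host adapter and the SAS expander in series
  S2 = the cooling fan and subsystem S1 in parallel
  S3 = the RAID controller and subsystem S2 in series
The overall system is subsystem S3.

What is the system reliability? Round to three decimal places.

0.902

R(RAID controller) = exp(−0.00010 × 720) = 0.93053
R(cooling fan) = exp(−0.00031 × 720) = 0.79995
R(host adapter) = exp(−0.000042 × 720) = 0.97021
R(SAS expander) = exp(−0.00019 × 720) = 0.87214
Series (host adapter and SAS expander): 0.97021 × 0.87214 = 0.84616
Parallel (cooling fan and [0.84616]): 1 − (1 − 0.79995)(1 − 0.84616) = 0.96922
Series (RAID controller and [0.96922]): 0.93053 × 0.96922 = 0.902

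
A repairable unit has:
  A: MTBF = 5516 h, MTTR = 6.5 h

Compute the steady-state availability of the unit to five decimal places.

0.99882

A(A) = MTBF/(MTBF+MTTR) = 5516/(5516+6.5) = 0.99882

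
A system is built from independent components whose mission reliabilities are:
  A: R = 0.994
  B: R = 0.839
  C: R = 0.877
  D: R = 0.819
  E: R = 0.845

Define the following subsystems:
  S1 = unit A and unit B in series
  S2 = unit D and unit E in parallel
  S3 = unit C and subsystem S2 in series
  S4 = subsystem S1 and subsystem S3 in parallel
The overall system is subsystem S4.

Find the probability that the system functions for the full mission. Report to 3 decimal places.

0.975

Series (A and B): 0.99400 × 0.83900 = 0.83397
Parallel (D and E): 1 − (1 − 0.81900)(1 − 0.84500) = 0.97195
Series (C and [0.97195]): 0.87700 × 0.97195 = 0.85240
Parallel ([0.83397] and [0.85240]): 1 − (1 − 0.83397)(1 − 0.85240) = 0.975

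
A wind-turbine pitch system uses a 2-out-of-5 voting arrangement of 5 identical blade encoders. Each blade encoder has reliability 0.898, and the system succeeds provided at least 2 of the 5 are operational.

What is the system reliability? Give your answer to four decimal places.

R = Σ_{i=2}^{5} C(5,i) p^i (1−p)^{5−i} with p = 0.898
C(5,2)·0.898^2·0.102^3 = 0.008558
C(5,3)·0.898^3·0.102^2 = 0.075341
C(5,4)·0.898^4·0.102^1 = 0.331647
C(5,5)·0.898^5·0.102^0 = 0.583958
Sum = 0.9995

0.9995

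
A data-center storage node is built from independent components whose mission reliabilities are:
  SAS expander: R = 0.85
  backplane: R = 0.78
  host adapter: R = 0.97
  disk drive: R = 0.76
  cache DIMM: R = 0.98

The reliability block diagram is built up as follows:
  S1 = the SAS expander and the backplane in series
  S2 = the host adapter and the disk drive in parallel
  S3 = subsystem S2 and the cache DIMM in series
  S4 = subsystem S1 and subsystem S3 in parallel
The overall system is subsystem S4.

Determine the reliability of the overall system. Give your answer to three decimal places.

0.991

Series (SAS expander and backplane): 0.85000 × 0.78000 = 0.66300
Parallel (host adapter and disk drive): 1 − (1 − 0.97000)(1 − 0.76000) = 0.99280
Series ([0.99280] and cache DIMM): 0.99280 × 0.98000 = 0.97294
Parallel ([0.66300] and [0.97294]): 1 − (1 − 0.66300)(1 − 0.97294) = 0.991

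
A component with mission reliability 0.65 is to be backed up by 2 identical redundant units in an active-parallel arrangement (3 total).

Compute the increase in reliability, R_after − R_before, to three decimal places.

R_before = 0.65
R_after = 1 − (1 − 0.65)^3 = 0.957
ΔR = 0.957 − 0.65 = 0.307

0.307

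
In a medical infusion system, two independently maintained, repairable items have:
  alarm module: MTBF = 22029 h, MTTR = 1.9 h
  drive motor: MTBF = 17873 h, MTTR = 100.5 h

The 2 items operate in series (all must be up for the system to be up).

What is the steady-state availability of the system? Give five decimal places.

0.99432

A(alarm module) = MTBF/(MTBF+MTTR) = 22029/(22029+1.9) = 0.999914
A(drive motor) = MTBF/(MTBF+MTTR) = 17873/(17873+100.5) = 0.994408
Series availability: 0.999914 × 0.994408 = 0.99432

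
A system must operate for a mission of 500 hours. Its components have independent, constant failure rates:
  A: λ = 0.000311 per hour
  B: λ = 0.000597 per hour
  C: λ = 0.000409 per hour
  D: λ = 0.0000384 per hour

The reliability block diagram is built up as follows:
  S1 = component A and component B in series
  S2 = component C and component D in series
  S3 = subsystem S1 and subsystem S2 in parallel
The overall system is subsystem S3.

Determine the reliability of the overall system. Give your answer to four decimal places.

0.9269

R(A) = exp(−0.000311 × 500) = 0.855987
R(B) = exp(−0.000597 × 500) = 0.741930
R(C) = exp(−0.000409 × 500) = 0.815055
R(D) = exp(−0.0000384 × 500) = 0.980983
Series (A and B): 0.855987 × 0.741930 = 0.635082
Series (C and D): 0.815055 × 0.980983 = 0.799555
Parallel ([0.635082] and [0.799555]): 1 − (1 − 0.635082)(1 − 0.799555) = 0.9269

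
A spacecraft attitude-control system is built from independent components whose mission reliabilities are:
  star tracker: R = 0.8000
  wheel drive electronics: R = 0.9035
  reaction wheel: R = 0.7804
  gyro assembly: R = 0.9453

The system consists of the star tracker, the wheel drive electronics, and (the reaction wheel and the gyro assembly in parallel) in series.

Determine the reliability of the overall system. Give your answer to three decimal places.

0.714

Parallel (reaction wheel and gyro assembly): 1 − (1 − 0.78040)(1 − 0.94530) = 0.98799
Series (star tracker, wheel drive electronics, and [0.98799]): 0.80000 × 0.90350 × 0.98799 = 0.714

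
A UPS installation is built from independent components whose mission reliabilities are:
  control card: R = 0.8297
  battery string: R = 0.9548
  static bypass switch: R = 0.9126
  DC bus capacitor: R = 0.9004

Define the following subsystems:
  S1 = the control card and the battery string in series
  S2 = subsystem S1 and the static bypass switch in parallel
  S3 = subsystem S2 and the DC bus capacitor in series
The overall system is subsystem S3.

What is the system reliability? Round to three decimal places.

0.884

Series (control card and battery string): 0.82970 × 0.95480 = 0.79220
Parallel ([0.79220] and static bypass switch): 1 − (1 − 0.79220)(1 − 0.91260) = 0.98184
Series ([0.98184] and DC bus capacitor): 0.98184 × 0.90040 = 0.884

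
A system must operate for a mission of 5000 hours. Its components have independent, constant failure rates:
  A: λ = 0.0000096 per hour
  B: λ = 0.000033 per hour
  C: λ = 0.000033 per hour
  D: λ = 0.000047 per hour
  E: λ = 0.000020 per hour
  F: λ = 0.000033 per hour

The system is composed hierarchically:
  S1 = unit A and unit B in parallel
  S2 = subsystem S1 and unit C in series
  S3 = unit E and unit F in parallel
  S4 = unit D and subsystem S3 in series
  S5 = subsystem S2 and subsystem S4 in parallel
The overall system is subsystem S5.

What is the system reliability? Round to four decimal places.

0.9651

R(A) = exp(−0.0000096 × 5000) = 0.953134
R(B) = exp(−0.000033 × 5000) = 0.847894
R(C) = exp(−0.000033 × 5000) = 0.847894
R(D) = exp(−0.000047 × 5000) = 0.790571
R(E) = exp(−0.000020 × 5000) = 0.904837
R(F) = exp(−0.000033 × 5000) = 0.847894
Parallel (A and B): 1 − (1 − 0.953134)(1 − 0.847894) = 0.992871
Series ([0.992871] and C): 0.992871 × 0.847894 = 0.841849
Parallel (E and F): 1 − (1 − 0.904837)(1 − 0.847894) = 0.985525
Series (D and [0.985525]): 0.790571 × 0.985525 = 0.779127
Parallel ([0.841849] and [0.779127]): 1 − (1 − 0.841849)(1 − 0.779127) = 0.9651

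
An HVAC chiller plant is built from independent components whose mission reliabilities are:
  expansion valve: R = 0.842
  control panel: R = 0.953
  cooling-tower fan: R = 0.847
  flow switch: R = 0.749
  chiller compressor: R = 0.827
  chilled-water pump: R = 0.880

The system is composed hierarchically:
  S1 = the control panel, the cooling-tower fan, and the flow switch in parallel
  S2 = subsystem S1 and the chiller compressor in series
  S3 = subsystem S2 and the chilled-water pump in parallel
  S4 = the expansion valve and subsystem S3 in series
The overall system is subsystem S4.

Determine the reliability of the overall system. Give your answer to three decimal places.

Parallel (control panel, cooling-tower fan, and flow switch): 1 − (1 − 0.95300)(1 − 0.84700)(1 − 0.74900) = 0.99820
Series ([0.99820] and chiller compressor): 0.99820 × 0.82700 = 0.82551
Parallel ([0.82551] and chilled-water pump): 1 − (1 − 0.82551)(1 − 0.88000) = 0.97906
Series (expansion valve and [0.97906]): 0.84200 × 0.97906 = 0.824

0.824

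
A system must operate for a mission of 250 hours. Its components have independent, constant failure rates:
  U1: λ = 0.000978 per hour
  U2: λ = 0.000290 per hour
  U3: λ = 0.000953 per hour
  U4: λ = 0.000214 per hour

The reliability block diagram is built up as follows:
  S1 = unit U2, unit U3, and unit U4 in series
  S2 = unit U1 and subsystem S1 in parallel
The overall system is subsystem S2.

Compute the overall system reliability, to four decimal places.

0.9338

R(U1) = exp(−0.000978 × 250) = 0.783096
R(U2) = exp(−0.000290 × 250) = 0.930066
R(U3) = exp(−0.000953 × 250) = 0.788006
R(U4) = exp(−0.000214 × 250) = 0.947906
Series (U2, U3, and U4): 0.930066 × 0.788006 × 0.947906 = 0.694718
Parallel (U1 and [0.694718]): 1 − (1 − 0.783096)(1 − 0.694718) = 0.9338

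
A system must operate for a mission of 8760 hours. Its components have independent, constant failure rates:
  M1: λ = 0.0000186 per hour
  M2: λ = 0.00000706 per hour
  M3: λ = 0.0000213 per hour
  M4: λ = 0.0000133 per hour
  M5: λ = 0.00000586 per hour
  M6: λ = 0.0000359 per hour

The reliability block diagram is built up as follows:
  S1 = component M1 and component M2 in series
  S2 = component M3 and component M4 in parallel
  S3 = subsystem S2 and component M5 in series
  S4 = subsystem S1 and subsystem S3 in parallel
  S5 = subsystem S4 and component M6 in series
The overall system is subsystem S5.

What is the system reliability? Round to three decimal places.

R(M1) = exp(−0.0000186 × 8760) = 0.84965
R(M2) = exp(−0.00000706 × 8760) = 0.94003
R(M3) = exp(−0.0000213 × 8760) = 0.82979
R(M4) = exp(−0.0000133 × 8760) = 0.89002
R(M5) = exp(−0.00000586 × 8760) = 0.94996
R(M6) = exp(−0.0000359 × 8760) = 0.73017
Series (M1 and M2): 0.84965 × 0.94003 = 0.79870
Parallel (M3 and M4): 1 − (1 − 0.82979)(1 − 0.89002) = 0.98128
Series ([0.98128] and M5): 0.98128 × 0.94996 = 0.93218
Parallel ([0.79870] and [0.93218]): 1 − (1 − 0.79870)(1 − 0.93218) = 0.98635
Series ([0.98635] and M6): 0.98635 × 0.73017 = 0.720

0.720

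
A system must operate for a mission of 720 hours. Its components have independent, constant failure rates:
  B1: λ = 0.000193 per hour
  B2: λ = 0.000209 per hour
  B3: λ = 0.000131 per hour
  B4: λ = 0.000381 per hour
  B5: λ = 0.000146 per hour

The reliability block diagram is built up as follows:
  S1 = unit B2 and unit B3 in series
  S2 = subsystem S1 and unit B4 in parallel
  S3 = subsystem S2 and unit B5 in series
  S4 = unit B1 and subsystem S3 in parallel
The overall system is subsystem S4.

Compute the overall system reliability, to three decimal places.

0.981

R(B1) = exp(−0.000193 × 720) = 0.87026
R(B2) = exp(−0.000209 × 720) = 0.86029
R(B3) = exp(−0.000131 × 720) = 0.90999
R(B4) = exp(−0.000381 × 720) = 0.76009
R(B5) = exp(−0.000146 × 720) = 0.90022
Series (B2 and B3): 0.86029 × 0.90999 = 0.78286
Parallel ([0.78286] and B4): 1 − (1 − 0.78286)(1 − 0.76009) = 0.94791
Series ([0.94791] and B5): 0.94791 × 0.90022 = 0.85333
Parallel (B1 and [0.85333]): 1 − (1 − 0.87026)(1 − 0.85333) = 0.981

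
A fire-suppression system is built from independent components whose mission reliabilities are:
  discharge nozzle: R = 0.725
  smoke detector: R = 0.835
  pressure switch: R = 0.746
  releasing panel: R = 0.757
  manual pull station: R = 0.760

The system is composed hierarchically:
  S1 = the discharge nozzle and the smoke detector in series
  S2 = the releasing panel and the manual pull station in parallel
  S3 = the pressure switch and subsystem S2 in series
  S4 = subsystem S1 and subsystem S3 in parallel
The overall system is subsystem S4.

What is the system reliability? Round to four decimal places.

Series (discharge nozzle and smoke detector): 0.725000 × 0.835000 = 0.605375
Parallel (releasing panel and manual pull station): 1 − (1 − 0.757000)(1 − 0.760000) = 0.941680
Series (pressure switch and [0.941680]): 0.746000 × 0.941680 = 0.702493
Parallel ([0.605375] and [0.702493]): 1 − (1 − 0.605375)(1 − 0.702493) = 0.8826

0.8826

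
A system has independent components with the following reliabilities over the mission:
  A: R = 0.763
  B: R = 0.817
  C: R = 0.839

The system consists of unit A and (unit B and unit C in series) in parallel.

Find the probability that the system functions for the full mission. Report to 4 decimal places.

Series (B and C): 0.817000 × 0.839000 = 0.685463
Parallel (A and [0.685463]): 1 − (1 − 0.763000)(1 − 0.685463) = 0.9255

0.9255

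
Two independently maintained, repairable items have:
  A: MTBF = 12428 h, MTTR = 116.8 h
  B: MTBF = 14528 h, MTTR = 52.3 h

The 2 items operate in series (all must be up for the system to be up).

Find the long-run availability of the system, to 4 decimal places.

0.9871

A(A) = MTBF/(MTBF+MTTR) = 12428/(12428+116.8) = 0.990689
A(B) = MTBF/(MTBF+MTTR) = 14528/(14528+52.3) = 0.996413
Series availability: 0.990689 × 0.996413 = 0.9871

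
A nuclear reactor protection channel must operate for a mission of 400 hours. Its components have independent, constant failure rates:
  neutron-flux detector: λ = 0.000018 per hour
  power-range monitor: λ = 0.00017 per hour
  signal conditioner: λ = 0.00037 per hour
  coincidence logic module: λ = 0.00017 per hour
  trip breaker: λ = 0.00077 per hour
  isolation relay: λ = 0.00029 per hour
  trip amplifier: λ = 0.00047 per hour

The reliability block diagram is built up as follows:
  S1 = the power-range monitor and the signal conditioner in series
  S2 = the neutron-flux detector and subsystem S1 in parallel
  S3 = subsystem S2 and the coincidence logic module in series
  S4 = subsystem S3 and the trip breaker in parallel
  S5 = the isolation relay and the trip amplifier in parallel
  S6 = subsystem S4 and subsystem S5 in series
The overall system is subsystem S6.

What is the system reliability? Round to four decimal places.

R(neutron-flux detector) = exp(−0.000018 × 400) = 0.992826
R(power-range monitor) = exp(−0.00017 × 400) = 0.934260
R(signal conditioner) = exp(−0.00037 × 400) = 0.862431
R(coincidence logic module) = exp(−0.00017 × 400) = 0.934260
R(trip breaker) = exp(−0.00077 × 400) = 0.734915
R(isolation relay) = exp(−0.00029 × 400) = 0.890475
R(trip amplifier) = exp(−0.00047 × 400) = 0.828615
Series (power-range monitor and signal conditioner): 0.934260 × 0.862431 = 0.805735
Parallel (neutron-flux detector and [0.805735]): 1 − (1 − 0.992826)(1 − 0.805735) = 0.998606
Series ([0.998606] and coincidence logic module): 0.998606 × 0.934260 = 0.932958
Parallel ([0.932958] and trip breaker): 1 − (1 − 0.932958)(1 − 0.734915) = 0.982228
Parallel (isolation relay and trip amplifier): 1 − (1 − 0.890475)(1 − 0.828615) = 0.981229
Series ([0.982228] and [0.981229]): 0.982228 × 0.981229 = 0.9638

0.9638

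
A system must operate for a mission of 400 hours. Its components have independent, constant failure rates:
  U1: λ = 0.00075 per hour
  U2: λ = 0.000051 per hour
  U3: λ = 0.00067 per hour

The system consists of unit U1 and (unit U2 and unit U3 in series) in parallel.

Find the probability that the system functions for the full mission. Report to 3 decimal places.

R(U1) = exp(−0.00075 × 400) = 0.74082
R(U2) = exp(−0.000051 × 400) = 0.97981
R(U3) = exp(−0.00067 × 400) = 0.76491
Series (U2 and U3): 0.97981 × 0.76491 = 0.74947
Parallel (U1 and [0.74947]): 1 − (1 − 0.74082)(1 − 0.74947) = 0.935

0.935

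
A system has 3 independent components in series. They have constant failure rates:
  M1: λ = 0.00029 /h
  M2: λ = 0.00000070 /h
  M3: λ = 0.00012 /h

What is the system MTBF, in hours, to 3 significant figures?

Series of exponential components: λ_sys = Σ λ_i
λ_sys = 0.00029 + 0.00000070 + 0.00012 = 4.1070e-04 /h
MTBF = 1 / λ_sys = 2430 h

2430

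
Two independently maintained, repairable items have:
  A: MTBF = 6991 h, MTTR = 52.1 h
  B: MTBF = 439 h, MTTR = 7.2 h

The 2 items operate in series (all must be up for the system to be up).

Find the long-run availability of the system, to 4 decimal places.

A(A) = MTBF/(MTBF+MTTR) = 6991/(6991+52.1) = 0.992603
A(B) = MTBF/(MTBF+MTTR) = 439/(439+7.2) = 0.983864
Series availability: 0.992603 × 0.983864 = 0.9766

0.9766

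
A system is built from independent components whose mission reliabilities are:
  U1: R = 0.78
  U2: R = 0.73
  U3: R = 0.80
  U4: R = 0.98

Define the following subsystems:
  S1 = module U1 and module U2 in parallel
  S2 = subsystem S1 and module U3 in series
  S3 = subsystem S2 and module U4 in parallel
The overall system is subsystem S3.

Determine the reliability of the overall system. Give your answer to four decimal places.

Parallel (U1 and U2): 1 − (1 − 0.780000)(1 − 0.730000) = 0.940600
Series ([0.940600] and U3): 0.940600 × 0.800000 = 0.752480
Parallel ([0.752480] and U4): 1 − (1 − 0.752480)(1 − 0.980000) = 0.9950

0.9950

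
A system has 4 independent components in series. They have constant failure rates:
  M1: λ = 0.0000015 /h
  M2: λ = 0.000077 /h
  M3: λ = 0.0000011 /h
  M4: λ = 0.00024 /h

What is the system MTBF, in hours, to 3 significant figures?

3130

Series of exponential components: λ_sys = Σ λ_i
λ_sys = 0.0000015 + 0.000077 + 0.0000011 + 0.00024 = 3.1960e-04 /h
MTBF = 1 / λ_sys = 3130 h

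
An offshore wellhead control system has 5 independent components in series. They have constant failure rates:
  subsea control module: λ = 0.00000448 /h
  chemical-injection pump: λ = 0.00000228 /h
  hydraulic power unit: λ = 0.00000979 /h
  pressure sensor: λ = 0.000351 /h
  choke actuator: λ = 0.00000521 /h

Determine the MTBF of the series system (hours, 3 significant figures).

Series of exponential components: λ_sys = Σ λ_i
λ_sys = 0.00000448 + 0.00000228 + 0.00000979 + 0.000351 + 0.00000521 = 3.7276e-04 /h
MTBF = 1 / λ_sys = 2680 h

2680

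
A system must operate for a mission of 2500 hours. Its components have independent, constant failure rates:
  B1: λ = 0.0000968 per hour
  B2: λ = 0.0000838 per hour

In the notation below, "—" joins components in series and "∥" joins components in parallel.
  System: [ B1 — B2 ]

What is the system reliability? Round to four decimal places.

R(B1) = exp(−0.0000968 × 2500) = 0.785056
R(B2) = exp(−0.0000838 × 2500) = 0.810990
Series (B1 and B2): 0.785056 × 0.810990 = 0.6367

0.6367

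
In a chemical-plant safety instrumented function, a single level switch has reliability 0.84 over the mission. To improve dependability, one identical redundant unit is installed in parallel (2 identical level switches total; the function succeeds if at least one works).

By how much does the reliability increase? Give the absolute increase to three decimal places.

R_before = 0.84
R_after = 1 − (1 − 0.84)^2 = 0.974
ΔR = 0.974 − 0.84 = 0.134

0.134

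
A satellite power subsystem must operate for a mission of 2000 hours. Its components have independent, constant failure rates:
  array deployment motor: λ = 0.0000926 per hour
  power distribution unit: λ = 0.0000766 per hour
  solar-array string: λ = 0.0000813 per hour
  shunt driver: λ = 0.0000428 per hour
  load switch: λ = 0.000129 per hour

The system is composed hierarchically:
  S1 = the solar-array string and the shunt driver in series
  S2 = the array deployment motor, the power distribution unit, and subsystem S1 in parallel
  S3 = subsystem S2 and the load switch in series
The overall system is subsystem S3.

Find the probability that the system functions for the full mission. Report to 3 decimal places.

0.769

R(array deployment motor) = exp(−0.0000926 × 2000) = 0.83094
R(power distribution unit) = exp(−0.0000766 × 2000) = 0.85796
R(solar-array string) = exp(−0.0000813 × 2000) = 0.84993
R(shunt driver) = exp(−0.0000428 × 2000) = 0.91796
R(load switch) = exp(−0.000129 × 2000) = 0.77260
Series (solar-array string and shunt driver): 0.84993 × 0.91796 = 0.78020
Parallel (array deployment motor, power distribution unit, and [0.78020]): 1 − (1 − 0.83094)(1 − 0.85796)(1 − 0.78020) = 0.99472
Series ([0.99472] and load switch): 0.99472 × 0.77260 = 0.769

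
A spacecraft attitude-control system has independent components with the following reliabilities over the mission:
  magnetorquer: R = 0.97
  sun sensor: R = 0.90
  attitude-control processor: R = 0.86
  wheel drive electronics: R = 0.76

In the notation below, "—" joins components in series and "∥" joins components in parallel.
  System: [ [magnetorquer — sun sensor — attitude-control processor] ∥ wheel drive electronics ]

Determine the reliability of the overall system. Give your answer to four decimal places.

Series (magnetorquer, sun sensor, and attitude-control processor): 0.970000 × 0.900000 × 0.860000 = 0.750780
Parallel ([0.750780] and wheel drive electronics): 1 − (1 − 0.750780)(1 − 0.760000) = 0.9402

0.9402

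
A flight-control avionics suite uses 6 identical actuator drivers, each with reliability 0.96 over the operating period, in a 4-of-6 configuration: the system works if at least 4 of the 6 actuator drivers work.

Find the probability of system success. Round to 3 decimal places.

0.999

R = Σ_{i=4}^{6} C(6,i) p^i (1−p)^{6−i} with p = 0.96
C(6,4)·0.96^4·0.04^2 = 0.02038
C(6,5)·0.96^5·0.04^1 = 0.19569
C(6,6)·0.96^6·0.04^0 = 0.78276
Sum = 0.999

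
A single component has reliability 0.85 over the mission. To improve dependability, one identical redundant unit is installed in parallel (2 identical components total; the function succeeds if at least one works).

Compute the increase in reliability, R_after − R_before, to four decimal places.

0.1275

R_before = 0.85
R_after = 1 − (1 − 0.85)^2 = 0.9775
ΔR = 0.9775 − 0.85 = 0.1275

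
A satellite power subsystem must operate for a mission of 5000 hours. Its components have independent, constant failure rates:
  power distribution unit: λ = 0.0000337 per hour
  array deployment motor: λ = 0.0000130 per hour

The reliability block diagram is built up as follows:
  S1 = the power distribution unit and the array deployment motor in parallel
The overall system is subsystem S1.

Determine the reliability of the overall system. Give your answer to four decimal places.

R(power distribution unit) = exp(−0.0000337 × 5000) = 0.844931
R(array deployment motor) = exp(−0.0000130 × 5000) = 0.937067
Parallel (power distribution unit and array deployment motor): 1 − (1 − 0.844931)(1 − 0.937067) = 0.9902

0.9902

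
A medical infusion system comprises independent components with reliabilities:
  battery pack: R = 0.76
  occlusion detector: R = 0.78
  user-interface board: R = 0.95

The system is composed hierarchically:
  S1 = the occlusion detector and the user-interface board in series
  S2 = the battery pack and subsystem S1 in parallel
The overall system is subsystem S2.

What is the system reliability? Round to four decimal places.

Series (occlusion detector and user-interface board): 0.780000 × 0.950000 = 0.741000
Parallel (battery pack and [0.741000]): 1 − (1 − 0.760000)(1 − 0.741000) = 0.9378

0.9378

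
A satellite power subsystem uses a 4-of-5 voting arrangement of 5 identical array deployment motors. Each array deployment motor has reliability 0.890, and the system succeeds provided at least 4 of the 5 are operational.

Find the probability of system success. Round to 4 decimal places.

R = Σ_{i=4}^{5} C(5,i) p^i (1−p)^{5−i} with p = 0.890
C(5,4)·0.890^4·0.110^1 = 0.345082
C(5,5)·0.890^5·0.110^0 = 0.558406
Sum = 0.9035

0.9035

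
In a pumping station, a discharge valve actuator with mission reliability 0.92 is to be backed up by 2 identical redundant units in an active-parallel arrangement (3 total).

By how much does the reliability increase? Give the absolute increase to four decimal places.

0.0795

R_before = 0.92
R_after = 1 − (1 − 0.92)^3 = 0.9995
ΔR = 0.9995 − 0.92 = 0.0795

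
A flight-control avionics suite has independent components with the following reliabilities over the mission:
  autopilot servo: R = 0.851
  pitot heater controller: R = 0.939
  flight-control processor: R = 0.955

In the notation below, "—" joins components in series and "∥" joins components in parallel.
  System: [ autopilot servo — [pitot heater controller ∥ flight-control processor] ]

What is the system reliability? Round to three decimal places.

0.849

Parallel (pitot heater controller and flight-control processor): 1 − (1 − 0.93900)(1 − 0.95500) = 0.99726
Series (autopilot servo and [0.99726]): 0.85100 × 0.99726 = 0.849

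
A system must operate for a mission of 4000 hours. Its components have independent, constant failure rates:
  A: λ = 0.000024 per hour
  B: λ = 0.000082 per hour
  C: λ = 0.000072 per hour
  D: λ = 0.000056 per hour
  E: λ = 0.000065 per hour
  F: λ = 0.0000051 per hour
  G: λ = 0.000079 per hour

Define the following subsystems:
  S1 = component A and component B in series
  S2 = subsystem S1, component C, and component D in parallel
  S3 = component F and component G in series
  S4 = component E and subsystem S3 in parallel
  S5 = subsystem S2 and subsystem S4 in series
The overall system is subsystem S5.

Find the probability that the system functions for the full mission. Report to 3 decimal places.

0.918

R(A) = exp(−0.000024 × 4000) = 0.90846
R(B) = exp(−0.000082 × 4000) = 0.72036
R(C) = exp(−0.000072 × 4000) = 0.74976
R(D) = exp(−0.000056 × 4000) = 0.79932
R(E) = exp(−0.000065 × 4000) = 0.77105
R(F) = exp(−0.0000051 × 4000) = 0.97981
R(G) = exp(−0.000079 × 4000) = 0.72906
Series (A and B): 0.90846 × 0.72036 = 0.65442
Parallel ([0.65442], C, and D): 1 − (1 − 0.65442)(1 − 0.74976)(1 − 0.79932) = 0.98265
Series (F and G): 0.97981 × 0.72906 = 0.71434
Parallel (E and [0.71434]): 1 − (1 − 0.77105)(1 − 0.71434) = 0.93460
Series ([0.98265] and [0.93460]): 0.98265 × 0.93460 = 0.918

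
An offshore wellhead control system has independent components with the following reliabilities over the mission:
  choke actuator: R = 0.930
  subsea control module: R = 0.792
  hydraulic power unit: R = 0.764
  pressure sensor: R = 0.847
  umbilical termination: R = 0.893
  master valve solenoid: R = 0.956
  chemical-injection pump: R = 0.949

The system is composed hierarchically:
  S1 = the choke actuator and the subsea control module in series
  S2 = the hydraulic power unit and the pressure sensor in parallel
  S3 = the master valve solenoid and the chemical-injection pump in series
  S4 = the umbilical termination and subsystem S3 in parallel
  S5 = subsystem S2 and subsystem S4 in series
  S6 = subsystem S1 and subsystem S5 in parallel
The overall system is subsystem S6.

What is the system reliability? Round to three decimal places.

Series (choke actuator and subsea control module): 0.93000 × 0.79200 = 0.73656
Parallel (hydraulic power unit and pressure sensor): 1 − (1 − 0.76400)(1 − 0.84700) = 0.96389
Series (master valve solenoid and chemical-injection pump): 0.95600 × 0.94900 = 0.90724
Parallel (umbilical termination and [0.90724]): 1 − (1 − 0.89300)(1 − 0.90724) = 0.99007
Series ([0.96389] and [0.99007]): 0.96389 × 0.99007 = 0.95432
Parallel ([0.73656] and [0.95432]): 1 − (1 − 0.73656)(1 − 0.95432) = 0.988

0.988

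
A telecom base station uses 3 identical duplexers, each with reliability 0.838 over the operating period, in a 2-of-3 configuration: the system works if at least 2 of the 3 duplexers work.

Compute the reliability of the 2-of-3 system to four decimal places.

0.9298

R = Σ_{i=2}^{3} C(3,i) p^i (1−p)^{3−i} with p = 0.838
C(3,2)·0.838^2·0.162^1 = 0.341291
C(3,3)·0.838^3·0.162^0 = 0.588480
Sum = 0.9298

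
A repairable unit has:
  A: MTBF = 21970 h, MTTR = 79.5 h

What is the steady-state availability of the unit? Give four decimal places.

A(A) = MTBF/(MTBF+MTTR) = 21970/(21970+79.5) = 0.9964

0.9964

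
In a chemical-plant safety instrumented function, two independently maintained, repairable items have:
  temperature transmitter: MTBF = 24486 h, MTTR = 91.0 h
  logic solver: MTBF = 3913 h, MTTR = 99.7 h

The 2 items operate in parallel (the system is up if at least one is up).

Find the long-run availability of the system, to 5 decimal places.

A(temperature transmitter) = MTBF/(MTBF+MTTR) = 24486/(24486+91.0) = 0.996297
A(logic solver) = MTBF/(MTBF+MTTR) = 3913/(3913+99.7) = 0.975154
Parallel availability: 1 − (1 − 0.996297)(1 − 0.975154) = 0.99991

0.99991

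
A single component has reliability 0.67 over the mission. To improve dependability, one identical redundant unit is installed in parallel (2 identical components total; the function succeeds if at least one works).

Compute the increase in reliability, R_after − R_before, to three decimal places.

R_before = 0.67
R_after = 1 − (1 − 0.67)^2 = 0.891
ΔR = 0.891 − 0.67 = 0.221

0.221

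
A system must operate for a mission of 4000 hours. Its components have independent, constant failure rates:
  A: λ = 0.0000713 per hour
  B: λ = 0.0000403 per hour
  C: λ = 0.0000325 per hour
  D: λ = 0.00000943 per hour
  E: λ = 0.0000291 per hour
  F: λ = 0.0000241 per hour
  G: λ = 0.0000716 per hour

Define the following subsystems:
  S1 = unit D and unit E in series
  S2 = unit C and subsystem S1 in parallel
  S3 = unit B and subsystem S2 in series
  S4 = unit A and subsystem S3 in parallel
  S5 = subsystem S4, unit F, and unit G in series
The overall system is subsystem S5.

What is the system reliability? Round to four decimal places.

R(A) = exp(−0.0000713 × 4000) = 0.751864
R(B) = exp(−0.0000403 × 4000) = 0.851122
R(C) = exp(−0.0000325 × 4000) = 0.878095
R(D) = exp(−0.00000943 × 4000) = 0.962983
R(E) = exp(−0.0000291 × 4000) = 0.890119
R(F) = exp(−0.0000241 × 4000) = 0.908101
R(G) = exp(−0.0000716 × 4000) = 0.750962
Series (D and E): 0.962983 × 0.890119 = 0.857169
Parallel (C and [0.857169]): 1 − (1 − 0.878095)(1 − 0.857169) = 0.982588
Series (B and [0.982588]): 0.851122 × 0.982588 = 0.836302
Parallel (A and [0.836302]): 1 − (1 − 0.751864)(1 − 0.836302) = 0.959381
Series ([0.959381], F, and G): 0.959381 × 0.908101 × 0.750962 = 0.6542

0.6542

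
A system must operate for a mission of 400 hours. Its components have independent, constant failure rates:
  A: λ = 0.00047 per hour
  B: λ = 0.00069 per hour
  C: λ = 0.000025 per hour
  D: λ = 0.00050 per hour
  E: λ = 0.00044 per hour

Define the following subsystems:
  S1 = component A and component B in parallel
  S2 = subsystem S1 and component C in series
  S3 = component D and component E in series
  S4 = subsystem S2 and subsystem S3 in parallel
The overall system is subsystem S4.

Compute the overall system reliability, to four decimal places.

R(A) = exp(−0.00047 × 400) = 0.828615
R(B) = exp(−0.00069 × 400) = 0.758813
R(C) = exp(−0.000025 × 400) = 0.990050
R(D) = exp(−0.00050 × 400) = 0.818731
R(E) = exp(−0.00044 × 400) = 0.838618
Parallel (A and B): 1 − (1 − 0.828615)(1 − 0.758813) = 0.958664
Series ([0.958664] and C): 0.958664 × 0.990050 = 0.949125
Series (D and E): 0.818731 × 0.838618 = 0.686603
Parallel ([0.949125] and [0.686603]): 1 − (1 − 0.949125)(1 − 0.686603) = 0.9841

0.9841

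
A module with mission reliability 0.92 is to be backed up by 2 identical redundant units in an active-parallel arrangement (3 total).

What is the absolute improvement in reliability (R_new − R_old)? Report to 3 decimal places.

0.079

R_before = 0.92
R_after = 1 − (1 − 0.92)^3 = 0.999
ΔR = 0.999 − 0.92 = 0.079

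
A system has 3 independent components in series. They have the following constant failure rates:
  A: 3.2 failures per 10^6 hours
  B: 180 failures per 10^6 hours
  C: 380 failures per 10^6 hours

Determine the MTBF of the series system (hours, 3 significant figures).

Series of exponential components: λ_sys = Σ λ_i
λ_sys = 0.0000032 + 0.00018 + 0.00038 = 5.6320e-04 /h
MTBF = 1 / λ_sys = 1780 h

1780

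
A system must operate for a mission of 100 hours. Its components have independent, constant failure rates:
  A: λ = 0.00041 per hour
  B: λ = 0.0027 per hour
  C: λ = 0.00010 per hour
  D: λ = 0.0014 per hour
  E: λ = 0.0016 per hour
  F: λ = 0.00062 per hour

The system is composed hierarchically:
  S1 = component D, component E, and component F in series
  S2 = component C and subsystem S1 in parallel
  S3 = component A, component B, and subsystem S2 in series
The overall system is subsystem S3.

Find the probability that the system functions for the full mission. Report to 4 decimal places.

0.7305

R(A) = exp(−0.00041 × 100) = 0.959829
R(B) = exp(−0.0027 × 100) = 0.763379
R(C) = exp(−0.00010 × 100) = 0.990050
R(D) = exp(−0.0014 × 100) = 0.869358
R(E) = exp(−0.0016 × 100) = 0.852144
R(F) = exp(−0.00062 × 100) = 0.939883
Series (D, E, and F): 0.869358 × 0.852144 × 0.939883 = 0.696282
Parallel (C and [0.696282]): 1 − (1 − 0.990050)(1 − 0.696282) = 0.996978
Series (A, B, and [0.996978]): 0.959829 × 0.763379 × 0.996978 = 0.7305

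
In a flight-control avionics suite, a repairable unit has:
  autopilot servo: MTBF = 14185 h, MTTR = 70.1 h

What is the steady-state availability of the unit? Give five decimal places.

A(autopilot servo) = MTBF/(MTBF+MTTR) = 14185/(14185+70.1) = 0.99508

0.99508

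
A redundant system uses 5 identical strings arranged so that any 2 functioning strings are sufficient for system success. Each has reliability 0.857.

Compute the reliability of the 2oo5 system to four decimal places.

R = Σ_{i=2}^{5} C(5,i) p^i (1−p)^{5−i} with p = 0.857
C(5,2)·0.857^2·0.143^3 = 0.021477
C(5,3)·0.857^3·0.143^2 = 0.128711
C(5,4)·0.857^4·0.143^1 = 0.385682
C(5,5)·0.857^5·0.143^0 = 0.462279
Sum = 0.9981

0.9981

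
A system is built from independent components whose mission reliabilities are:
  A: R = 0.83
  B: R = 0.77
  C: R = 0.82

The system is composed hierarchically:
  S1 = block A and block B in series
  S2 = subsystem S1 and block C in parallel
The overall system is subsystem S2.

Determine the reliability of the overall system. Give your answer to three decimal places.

Series (A and B): 0.83000 × 0.77000 = 0.63910
Parallel ([0.63910] and C): 1 − (1 − 0.63910)(1 − 0.82000) = 0.935

0.935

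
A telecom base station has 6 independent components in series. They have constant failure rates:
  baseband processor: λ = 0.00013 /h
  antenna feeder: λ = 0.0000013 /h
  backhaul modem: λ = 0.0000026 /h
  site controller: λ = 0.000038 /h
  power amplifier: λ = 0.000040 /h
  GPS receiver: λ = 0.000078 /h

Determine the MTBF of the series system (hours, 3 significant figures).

3450

Series of exponential components: λ_sys = Σ λ_i
λ_sys = 0.00013 + 0.0000013 + 0.0000026 + 0.000038 + 0.000040 + 0.000078 = 2.8990e-04 /h
MTBF = 1 / λ_sys = 3450 h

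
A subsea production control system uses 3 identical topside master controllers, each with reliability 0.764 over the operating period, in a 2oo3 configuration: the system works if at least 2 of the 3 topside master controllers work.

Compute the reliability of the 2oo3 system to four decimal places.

R = Σ_{i=2}^{3} C(3,i) p^i (1−p)^{3−i} with p = 0.764
C(3,2)·0.764^2·0.236^1 = 0.413257
C(3,3)·0.764^3·0.236^0 = 0.445944
Sum = 0.8592

0.8592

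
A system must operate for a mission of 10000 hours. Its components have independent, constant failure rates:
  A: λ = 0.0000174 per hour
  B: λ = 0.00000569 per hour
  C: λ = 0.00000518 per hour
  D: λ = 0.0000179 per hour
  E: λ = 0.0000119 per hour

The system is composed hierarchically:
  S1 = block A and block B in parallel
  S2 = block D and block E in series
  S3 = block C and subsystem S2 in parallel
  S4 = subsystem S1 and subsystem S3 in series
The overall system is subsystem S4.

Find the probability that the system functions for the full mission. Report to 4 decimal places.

0.9783

R(A) = exp(−0.0000174 × 10000) = 0.840297
R(B) = exp(−0.00000569 × 10000) = 0.944689
R(C) = exp(−0.00000518 × 10000) = 0.949519
R(D) = exp(−0.0000179 × 10000) = 0.836106
R(E) = exp(−0.0000119 × 10000) = 0.887808
Parallel (A and B): 1 − (1 − 0.840297)(1 − 0.944689) = 0.991167
Series (D and E): 0.836106 × 0.887808 = 0.742302
Parallel (C and [0.742302]): 1 − (1 − 0.949519)(1 − 0.742302) = 0.986991
Series ([0.991167] and [0.986991]): 0.991167 × 0.986991 = 0.9783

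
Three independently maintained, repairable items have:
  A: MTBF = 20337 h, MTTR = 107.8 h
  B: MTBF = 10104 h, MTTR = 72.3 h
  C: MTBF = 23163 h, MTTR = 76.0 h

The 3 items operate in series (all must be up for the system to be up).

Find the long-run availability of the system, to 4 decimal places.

A(A) = MTBF/(MTBF+MTTR) = 20337/(20337+107.8) = 0.994727
A(B) = MTBF/(MTBF+MTTR) = 10104/(10104+72.3) = 0.992895
A(C) = MTBF/(MTBF+MTTR) = 23163/(23163+76.0) = 0.996730
Series availability: 0.994727 × 0.992895 × 0.996730 = 0.9844

0.9844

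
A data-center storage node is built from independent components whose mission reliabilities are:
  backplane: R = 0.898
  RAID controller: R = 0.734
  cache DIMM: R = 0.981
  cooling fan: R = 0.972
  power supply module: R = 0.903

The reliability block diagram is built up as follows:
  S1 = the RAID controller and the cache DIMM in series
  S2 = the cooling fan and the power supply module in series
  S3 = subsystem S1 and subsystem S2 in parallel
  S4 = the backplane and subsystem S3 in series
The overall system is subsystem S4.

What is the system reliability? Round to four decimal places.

Series (RAID controller and cache DIMM): 0.734000 × 0.981000 = 0.720054
Series (cooling fan and power supply module): 0.972000 × 0.903000 = 0.877716
Parallel ([0.720054] and [0.877716]): 1 − (1 − 0.720054)(1 − 0.877716) = 0.965767
Series (backplane and [0.965767]): 0.898000 × 0.965767 = 0.8673

0.8673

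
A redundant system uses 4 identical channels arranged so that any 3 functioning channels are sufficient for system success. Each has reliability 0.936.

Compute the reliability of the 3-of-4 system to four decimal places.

0.9775

R = Σ_{i=3}^{4} C(4,i) p^i (1−p)^{4−i} with p = 0.936
C(4,3)·0.936^3·0.064^1 = 0.209927
C(4,4)·0.936^4·0.064^0 = 0.767544
Sum = 0.9775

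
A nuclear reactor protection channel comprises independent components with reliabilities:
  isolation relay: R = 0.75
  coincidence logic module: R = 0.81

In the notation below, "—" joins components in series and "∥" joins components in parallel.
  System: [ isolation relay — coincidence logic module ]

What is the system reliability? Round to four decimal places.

0.6075

Series (isolation relay and coincidence logic module): 0.750000 × 0.810000 = 0.6075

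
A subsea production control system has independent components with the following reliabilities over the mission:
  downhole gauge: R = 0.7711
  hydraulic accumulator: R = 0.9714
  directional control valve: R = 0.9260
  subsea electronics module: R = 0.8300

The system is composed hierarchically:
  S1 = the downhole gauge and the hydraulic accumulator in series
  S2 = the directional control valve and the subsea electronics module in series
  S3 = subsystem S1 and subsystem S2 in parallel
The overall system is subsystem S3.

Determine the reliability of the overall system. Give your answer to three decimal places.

0.942

Series (downhole gauge and hydraulic accumulator): 0.77110 × 0.97140 = 0.74905
Series (directional control valve and subsea electronics module): 0.92600 × 0.83000 = 0.76858
Parallel ([0.74905] and [0.76858]): 1 − (1 − 0.74905)(1 − 0.76858) = 0.942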